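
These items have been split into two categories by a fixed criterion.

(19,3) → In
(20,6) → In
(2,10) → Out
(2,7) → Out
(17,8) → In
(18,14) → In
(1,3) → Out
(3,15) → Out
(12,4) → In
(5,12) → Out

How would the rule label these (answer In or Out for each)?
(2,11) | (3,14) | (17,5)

Rule: first > second. This holds for each 'In' example and fails for each 'Out' one.

Out, Out, In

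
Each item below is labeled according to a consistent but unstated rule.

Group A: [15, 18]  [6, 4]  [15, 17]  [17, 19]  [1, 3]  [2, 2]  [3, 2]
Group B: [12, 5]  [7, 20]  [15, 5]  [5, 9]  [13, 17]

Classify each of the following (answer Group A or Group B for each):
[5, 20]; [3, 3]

Group B, Group A

The simplest hypothesis consistent with all the labels is: |first − second| ≤ 3.
[5, 20]: |5−20| = 15 — doesn't match, so Group B.
[3, 3]: |3−3| = 0 — satisfies this, so Group A.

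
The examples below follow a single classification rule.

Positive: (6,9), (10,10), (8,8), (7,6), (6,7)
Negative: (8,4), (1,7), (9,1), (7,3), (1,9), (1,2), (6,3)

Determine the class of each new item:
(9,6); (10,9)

Positive, Positive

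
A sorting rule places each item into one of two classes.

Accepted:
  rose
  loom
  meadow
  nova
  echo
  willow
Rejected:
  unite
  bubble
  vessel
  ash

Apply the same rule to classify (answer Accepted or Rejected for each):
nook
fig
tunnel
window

The rule appears to be: contains 'o'.
nook: Accepted (has 'o').
fig: Rejected (no 'o').
tunnel: Rejected (no 'o').
window: Accepted (has 'o').

Accepted, Rejected, Rejected, Accepted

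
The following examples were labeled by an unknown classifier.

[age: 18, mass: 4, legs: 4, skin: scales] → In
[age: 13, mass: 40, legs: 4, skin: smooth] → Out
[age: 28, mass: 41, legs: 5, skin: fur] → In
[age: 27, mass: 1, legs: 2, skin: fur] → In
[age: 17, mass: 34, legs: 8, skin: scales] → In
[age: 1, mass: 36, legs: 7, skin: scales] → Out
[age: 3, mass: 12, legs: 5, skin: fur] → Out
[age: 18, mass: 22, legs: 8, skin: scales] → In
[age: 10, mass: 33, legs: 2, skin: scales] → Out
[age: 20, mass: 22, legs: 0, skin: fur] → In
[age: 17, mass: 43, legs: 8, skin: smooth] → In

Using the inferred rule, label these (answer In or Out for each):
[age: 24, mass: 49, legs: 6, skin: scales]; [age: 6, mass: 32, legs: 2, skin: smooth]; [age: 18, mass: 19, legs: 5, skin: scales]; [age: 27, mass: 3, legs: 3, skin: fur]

The simplest hypothesis consistent with all the labels is: age ≥ 17.
[age: 24, mass: 49, legs: 6, skin: scales]: age = 24, meets the rule → In. [age: 6, mass: 32, legs: 2, skin: smooth]: age = 6, does not fit → Out. [age: 18, mass: 19, legs: 5, skin: scales]: age = 18, meets the rule → In. [age: 27, mass: 3, legs: 3, skin: fur]: age = 27, meets the rule → In.

In, Out, In, In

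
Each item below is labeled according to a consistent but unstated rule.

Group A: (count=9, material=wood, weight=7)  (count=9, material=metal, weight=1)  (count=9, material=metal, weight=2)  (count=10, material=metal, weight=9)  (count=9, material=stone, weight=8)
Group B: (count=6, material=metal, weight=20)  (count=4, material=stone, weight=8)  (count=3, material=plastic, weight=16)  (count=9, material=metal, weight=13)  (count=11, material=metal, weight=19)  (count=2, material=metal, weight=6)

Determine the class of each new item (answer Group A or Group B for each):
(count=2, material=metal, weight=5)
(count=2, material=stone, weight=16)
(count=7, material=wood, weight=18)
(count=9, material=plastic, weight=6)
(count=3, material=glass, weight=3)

Group B, Group B, Group B, Group A, Group B

The common property of the 'Group A' items is: weight ≤ 9 AND count ≥ 6. No 'Group B' item has it.
(count=2, material=metal, weight=5) — weight = 5, count = 2, hence Group B. (count=2, material=stone, weight=16) — weight = 16, count = 2, hence Group B. (count=7, material=wood, weight=18) — weight = 18, count = 7, hence Group B. (count=9, material=plastic, weight=6) — weight = 6, count = 9, hence Group A. (count=3, material=glass, weight=3) — weight = 3, count = 3, hence Group B.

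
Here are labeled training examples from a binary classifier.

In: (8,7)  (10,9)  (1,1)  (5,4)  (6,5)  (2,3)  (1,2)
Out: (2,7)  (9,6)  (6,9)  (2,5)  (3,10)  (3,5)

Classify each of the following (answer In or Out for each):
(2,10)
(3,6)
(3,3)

'In' ⟺ |first − second| ≤ 1.

Out, Out, In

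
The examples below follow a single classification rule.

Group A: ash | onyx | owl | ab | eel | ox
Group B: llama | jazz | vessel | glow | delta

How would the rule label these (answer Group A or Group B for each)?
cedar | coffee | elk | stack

The pattern is that an item is 'Group A' exactly when: starts with a vowel.
Group B: cedar, since starts with 'c'.
Group B: coffee, since starts with 'c'.
Group A: elk, since starts with 'e'.
Group B: stack, since starts with 's'.

Group B, Group B, Group A, Group B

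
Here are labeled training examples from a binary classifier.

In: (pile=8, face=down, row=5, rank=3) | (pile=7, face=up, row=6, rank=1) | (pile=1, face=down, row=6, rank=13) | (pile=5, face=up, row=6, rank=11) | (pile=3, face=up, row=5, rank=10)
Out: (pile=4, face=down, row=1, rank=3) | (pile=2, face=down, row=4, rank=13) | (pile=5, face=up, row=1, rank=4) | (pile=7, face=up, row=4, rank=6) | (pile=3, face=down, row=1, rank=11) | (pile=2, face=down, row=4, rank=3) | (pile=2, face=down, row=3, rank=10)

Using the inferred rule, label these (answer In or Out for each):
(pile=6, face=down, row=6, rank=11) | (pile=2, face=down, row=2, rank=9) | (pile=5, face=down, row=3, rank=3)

In, Out, Out

All 'In' examples share one property — row ≥ 5 — and every 'Out' example lacks it.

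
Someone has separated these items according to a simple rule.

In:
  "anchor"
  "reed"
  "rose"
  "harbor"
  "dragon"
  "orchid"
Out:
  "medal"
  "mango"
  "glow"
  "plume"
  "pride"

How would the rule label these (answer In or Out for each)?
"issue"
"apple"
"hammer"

Out, Out, In

The rule appears to be: even length AND contains 'r'.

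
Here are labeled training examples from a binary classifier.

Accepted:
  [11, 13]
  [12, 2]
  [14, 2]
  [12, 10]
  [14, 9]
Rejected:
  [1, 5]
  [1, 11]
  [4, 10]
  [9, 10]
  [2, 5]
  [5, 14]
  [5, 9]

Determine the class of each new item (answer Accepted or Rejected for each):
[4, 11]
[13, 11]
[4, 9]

Rejected, Accepted, Rejected

The distinguishing property — first ≥ 10 — holds for all the 'Accepted' cases and none of the 'Rejected' cases.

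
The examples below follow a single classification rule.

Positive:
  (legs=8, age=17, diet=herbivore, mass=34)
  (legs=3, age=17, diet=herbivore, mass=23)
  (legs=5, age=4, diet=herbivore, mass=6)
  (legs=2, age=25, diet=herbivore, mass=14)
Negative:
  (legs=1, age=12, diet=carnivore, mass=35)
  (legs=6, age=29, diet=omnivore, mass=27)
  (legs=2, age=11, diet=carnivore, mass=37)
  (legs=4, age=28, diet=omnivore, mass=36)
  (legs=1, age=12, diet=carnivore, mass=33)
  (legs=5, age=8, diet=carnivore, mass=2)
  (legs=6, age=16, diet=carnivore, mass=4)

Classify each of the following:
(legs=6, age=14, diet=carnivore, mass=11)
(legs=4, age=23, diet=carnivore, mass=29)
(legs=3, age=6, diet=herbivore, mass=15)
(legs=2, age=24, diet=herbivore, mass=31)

Negative, Negative, Positive, Positive

'Positive' ⟺ diet is herbivore.
(legs=6, age=14, diet=carnivore, mass=11) → diet is carnivore → Negative. (legs=4, age=23, diet=carnivore, mass=29) → diet is carnivore → Negative. (legs=3, age=6, diet=herbivore, mass=15) → diet is herbivore → Positive. (legs=2, age=24, diet=herbivore, mass=31) → diet is herbivore → Positive.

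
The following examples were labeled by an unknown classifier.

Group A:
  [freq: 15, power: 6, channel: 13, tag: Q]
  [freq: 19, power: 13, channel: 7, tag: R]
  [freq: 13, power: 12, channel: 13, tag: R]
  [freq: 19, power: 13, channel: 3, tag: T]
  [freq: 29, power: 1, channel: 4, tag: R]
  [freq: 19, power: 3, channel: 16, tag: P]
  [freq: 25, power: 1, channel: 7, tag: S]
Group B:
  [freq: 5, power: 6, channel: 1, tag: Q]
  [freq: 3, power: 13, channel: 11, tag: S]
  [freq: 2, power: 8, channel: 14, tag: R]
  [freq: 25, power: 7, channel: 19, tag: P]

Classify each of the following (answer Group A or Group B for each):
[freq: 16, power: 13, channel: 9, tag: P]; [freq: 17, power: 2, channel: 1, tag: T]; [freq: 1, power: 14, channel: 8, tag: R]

The pattern is that an item is 'Group A' exactly when: channel ≤ 16 AND freq ≥ 13.
[freq: 16, power: 13, channel: 9, tag: P]: channel = 9, freq = 16 — satisfies this, so Group A.
[freq: 17, power: 2, channel: 1, tag: T]: channel = 1, freq = 17 — satisfies this, so Group A.
[freq: 1, power: 14, channel: 8, tag: R]: channel = 8, freq = 1 — does not pass, so Group B.

Group A, Group A, Group B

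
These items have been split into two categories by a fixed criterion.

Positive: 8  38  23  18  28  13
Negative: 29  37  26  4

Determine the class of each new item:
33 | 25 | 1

Positive, Negative, Negative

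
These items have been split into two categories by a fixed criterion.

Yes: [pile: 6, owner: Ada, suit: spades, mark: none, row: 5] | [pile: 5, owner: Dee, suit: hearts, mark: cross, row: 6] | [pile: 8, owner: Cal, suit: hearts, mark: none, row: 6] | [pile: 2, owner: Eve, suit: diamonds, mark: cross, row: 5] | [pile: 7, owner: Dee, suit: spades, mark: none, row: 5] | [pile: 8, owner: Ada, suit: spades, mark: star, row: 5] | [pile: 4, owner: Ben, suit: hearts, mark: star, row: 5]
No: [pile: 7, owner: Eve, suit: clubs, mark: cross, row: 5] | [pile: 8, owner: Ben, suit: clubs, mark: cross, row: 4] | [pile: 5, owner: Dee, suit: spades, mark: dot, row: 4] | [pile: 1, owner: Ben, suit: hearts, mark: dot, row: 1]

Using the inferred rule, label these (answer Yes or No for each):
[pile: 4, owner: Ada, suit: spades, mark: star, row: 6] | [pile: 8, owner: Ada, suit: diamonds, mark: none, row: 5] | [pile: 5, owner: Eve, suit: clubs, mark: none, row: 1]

The rule appears to be: suit is not clubs AND row ≥ 5.
[pile: 4, owner: Ada, suit: spades, mark: star, row: 6] — suit is spades, row = 6, hence Yes. [pile: 8, owner: Ada, suit: diamonds, mark: none, row: 5] — suit is diamonds, row = 5, hence Yes. [pile: 5, owner: Eve, suit: clubs, mark: none, row: 1] — suit is clubs, row = 1, hence No.

Yes, Yes, No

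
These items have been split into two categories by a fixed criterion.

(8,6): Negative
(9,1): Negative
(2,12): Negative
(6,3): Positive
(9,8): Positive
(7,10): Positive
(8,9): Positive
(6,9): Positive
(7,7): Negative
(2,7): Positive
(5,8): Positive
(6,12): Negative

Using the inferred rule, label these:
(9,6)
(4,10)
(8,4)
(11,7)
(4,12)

The classifier is using: sum is odd.
Positive: (9,6), since 9+6 = 15. Negative: (4,10), since 4+10 = 14. Negative: (8,4), since 8+4 = 12. Negative: (11,7), since 11+7 = 18. Negative: (4,12), since 4+12 = 16.

Positive, Negative, Negative, Negative, Negative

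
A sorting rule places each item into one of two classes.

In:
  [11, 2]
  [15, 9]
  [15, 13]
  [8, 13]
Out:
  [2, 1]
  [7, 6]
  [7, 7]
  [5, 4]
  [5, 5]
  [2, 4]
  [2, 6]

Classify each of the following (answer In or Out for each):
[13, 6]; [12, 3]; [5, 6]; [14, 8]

In, In, Out, In

The simplest hypothesis consistent with all the labels is: first ≥ 8.
[13, 6]: first 13 — checks out, so In.
[12, 3]: first 12 — checks out, so In.
[5, 6]: first 5 — does not fit, so Out.
[14, 8]: first 14 — checks out, so In.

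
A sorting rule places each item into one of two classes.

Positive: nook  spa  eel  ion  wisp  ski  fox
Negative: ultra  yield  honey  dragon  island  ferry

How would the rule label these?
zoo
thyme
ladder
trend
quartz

A rule that fits every label: length ≤ 4 — true of each 'Positive' example, false of each 'Negative' one.
zoo: length 3 — satisfies this, so Positive. thyme: length 5 — doesn't qualify, so Negative. ladder: length 6 — doesn't qualify, so Negative. trend: length 5 — doesn't qualify, so Negative. quartz: length 6 — doesn't qualify, so Negative.

Positive, Negative, Negative, Negative, Negative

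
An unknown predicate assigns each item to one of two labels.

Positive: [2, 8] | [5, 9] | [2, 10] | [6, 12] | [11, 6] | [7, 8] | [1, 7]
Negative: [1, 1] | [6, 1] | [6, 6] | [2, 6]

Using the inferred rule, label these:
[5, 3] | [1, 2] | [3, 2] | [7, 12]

Negative, Negative, Negative, Positive

The simplest hypothesis consistent with all the labels is: max ≥ 7.
[5, 3]: max 5, does not pass → Negative. [1, 2]: max 2, does not pass → Negative. [3, 2]: max 3, does not pass → Negative. [7, 12]: max 12, fits → Positive.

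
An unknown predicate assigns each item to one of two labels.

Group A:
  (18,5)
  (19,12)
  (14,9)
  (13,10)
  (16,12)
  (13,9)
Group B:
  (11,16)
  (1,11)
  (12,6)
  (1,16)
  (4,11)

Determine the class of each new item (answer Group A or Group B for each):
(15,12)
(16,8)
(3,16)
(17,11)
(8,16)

A rule that fits every label: first ≥ 13 — true of each 'Group A' example, false of each 'Group B' one.

Group A, Group A, Group B, Group A, Group B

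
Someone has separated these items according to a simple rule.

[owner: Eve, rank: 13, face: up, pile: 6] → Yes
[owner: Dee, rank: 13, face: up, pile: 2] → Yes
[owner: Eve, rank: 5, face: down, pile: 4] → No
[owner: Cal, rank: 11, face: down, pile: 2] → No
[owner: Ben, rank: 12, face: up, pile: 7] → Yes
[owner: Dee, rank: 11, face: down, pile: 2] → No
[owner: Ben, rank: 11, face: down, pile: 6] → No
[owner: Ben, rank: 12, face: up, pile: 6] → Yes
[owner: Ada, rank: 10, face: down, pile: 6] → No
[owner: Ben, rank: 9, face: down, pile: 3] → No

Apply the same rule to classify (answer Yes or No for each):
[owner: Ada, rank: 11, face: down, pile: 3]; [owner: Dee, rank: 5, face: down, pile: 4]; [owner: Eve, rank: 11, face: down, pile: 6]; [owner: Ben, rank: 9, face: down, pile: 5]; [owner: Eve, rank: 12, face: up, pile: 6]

No, No, No, No, Yes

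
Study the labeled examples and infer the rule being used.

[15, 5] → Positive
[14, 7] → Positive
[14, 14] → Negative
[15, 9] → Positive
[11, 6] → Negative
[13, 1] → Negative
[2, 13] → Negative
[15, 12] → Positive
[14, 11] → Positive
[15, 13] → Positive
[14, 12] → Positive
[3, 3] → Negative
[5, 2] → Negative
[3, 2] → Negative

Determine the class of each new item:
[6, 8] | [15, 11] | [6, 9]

Negative, Positive, Negative

The pattern is that an item is 'Positive' exactly when: first > second AND sum ≥ 20.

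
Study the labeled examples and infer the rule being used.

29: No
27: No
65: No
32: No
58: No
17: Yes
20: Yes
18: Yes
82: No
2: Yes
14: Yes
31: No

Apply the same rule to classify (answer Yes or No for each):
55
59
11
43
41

Every 'Yes' example satisfies: at most 20. None of the 'No' examples do.
55 → 55 > 20 → No. 59 → 59 > 20 → No. 11 → 11 ≤ 20 → Yes. 43 → 43 > 20 → No. 41 → 41 > 20 → No.

No, No, Yes, No, No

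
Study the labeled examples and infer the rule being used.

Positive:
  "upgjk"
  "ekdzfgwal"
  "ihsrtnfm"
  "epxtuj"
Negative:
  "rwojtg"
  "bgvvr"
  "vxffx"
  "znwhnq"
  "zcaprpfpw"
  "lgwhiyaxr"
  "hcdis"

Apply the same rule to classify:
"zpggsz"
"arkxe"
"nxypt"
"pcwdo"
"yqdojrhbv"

Negative, Positive, Negative, Negative, Negative

The rule appears to be: starts with a vowel.
Negative: "zpggsz", since starts with 'z'. Positive: "arkxe", since starts with 'a'. Negative: "nxypt", since starts with 'n'. Negative: "pcwdo", since starts with 'p'. Negative: "yqdojrhbv", since starts with 'y'.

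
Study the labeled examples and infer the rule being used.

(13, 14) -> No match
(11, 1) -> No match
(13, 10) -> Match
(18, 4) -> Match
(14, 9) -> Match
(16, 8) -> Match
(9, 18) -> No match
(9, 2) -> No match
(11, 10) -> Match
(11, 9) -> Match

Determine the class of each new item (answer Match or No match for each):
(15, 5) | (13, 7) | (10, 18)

The rule appears to be: first > second AND sum ≥ 20.
(15, 5): 15 > 5, 15+5 = 20, fits → Match. (13, 7): 13 > 7, 13+7 = 20, fits → Match. (10, 18): 10 < 18, 10+18 = 28, doesn't match → No match.

Match, Match, No match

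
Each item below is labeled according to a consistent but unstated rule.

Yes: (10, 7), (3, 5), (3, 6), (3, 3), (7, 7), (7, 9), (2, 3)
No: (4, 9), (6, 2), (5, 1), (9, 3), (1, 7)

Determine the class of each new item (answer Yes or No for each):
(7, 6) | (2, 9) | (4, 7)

Yes, No, Yes

Every 'Yes' example satisfies: |first − second| ≤ 3. None of the 'No' examples do.
(7, 6) — |7−6| = 1, hence Yes.
(2, 9) — |2−9| = 7, hence No.
(4, 7) — |4−7| = 3, hence Yes.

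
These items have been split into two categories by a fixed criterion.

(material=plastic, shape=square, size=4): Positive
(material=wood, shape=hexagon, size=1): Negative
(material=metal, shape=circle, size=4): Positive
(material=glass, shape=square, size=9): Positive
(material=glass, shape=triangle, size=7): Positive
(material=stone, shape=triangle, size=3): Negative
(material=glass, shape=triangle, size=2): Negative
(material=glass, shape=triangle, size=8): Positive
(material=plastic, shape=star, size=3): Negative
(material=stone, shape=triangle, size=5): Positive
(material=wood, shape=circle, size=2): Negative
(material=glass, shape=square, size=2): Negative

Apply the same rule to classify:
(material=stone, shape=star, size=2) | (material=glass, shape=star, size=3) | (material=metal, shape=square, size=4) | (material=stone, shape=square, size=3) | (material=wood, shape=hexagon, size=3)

Negative, Negative, Positive, Negative, Negative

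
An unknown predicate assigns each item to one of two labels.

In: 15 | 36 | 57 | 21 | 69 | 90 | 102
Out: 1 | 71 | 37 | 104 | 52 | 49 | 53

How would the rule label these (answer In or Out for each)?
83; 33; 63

Out, In, In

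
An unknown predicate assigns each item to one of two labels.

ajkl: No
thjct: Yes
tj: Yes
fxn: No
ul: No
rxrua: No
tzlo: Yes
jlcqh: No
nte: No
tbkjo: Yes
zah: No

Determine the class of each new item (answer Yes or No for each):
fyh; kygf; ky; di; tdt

No, No, No, No, Yes

Checking candidate rules against both groups, what survives is: starts with 't'.
fyh → starts with 'f' → No. kygf → starts with 'k' → No. ky → starts with 'k' → No. di → starts with 'd' → No. tdt → starts with 't' → Yes.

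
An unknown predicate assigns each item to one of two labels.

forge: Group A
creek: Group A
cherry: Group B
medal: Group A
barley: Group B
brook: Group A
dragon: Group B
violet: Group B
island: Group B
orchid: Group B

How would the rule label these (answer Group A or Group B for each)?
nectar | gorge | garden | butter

Group B, Group A, Group B, Group B

All 'Group A' examples share one property — odd length — and every 'Group B' example lacks it.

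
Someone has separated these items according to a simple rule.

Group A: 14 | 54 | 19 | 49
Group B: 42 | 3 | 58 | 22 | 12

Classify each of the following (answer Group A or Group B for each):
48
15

Group B, Group B

Every 'Group A' example satisfies: ≡ 4 (mod 5). None of the 'Group B' examples do.
48: Group B (48 mod 5 = 3). 15: Group B (15 mod 5 = 0).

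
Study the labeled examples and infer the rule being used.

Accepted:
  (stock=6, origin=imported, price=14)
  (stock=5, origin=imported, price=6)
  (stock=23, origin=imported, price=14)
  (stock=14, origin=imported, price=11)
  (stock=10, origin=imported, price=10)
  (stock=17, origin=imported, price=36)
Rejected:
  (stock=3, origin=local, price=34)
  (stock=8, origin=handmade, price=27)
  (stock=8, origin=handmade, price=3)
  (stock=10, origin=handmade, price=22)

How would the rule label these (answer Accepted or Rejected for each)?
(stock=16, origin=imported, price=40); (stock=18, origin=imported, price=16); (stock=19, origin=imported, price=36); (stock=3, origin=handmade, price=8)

Accepted, Accepted, Accepted, Rejected

A rule that fits every label: origin is imported — true of each 'Accepted' example, false of each 'Rejected' one.
(stock=16, origin=imported, price=40) → origin is imported → Accepted. (stock=18, origin=imported, price=16) → origin is imported → Accepted. (stock=19, origin=imported, price=36) → origin is imported → Accepted. (stock=3, origin=handmade, price=8) → origin is handmade → Rejected.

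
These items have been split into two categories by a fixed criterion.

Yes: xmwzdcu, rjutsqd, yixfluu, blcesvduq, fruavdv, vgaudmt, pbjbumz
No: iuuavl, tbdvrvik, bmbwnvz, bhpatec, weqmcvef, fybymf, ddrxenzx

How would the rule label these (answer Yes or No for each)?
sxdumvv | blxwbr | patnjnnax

The pattern is that an item is 'Yes' exactly when: odd length AND contains 'u'.
sxdumvv — length 7, has 'u', hence Yes.
blxwbr — length 6, no 'u', hence No.
patnjnnax — length 9, no 'u', hence No.

Yes, No, No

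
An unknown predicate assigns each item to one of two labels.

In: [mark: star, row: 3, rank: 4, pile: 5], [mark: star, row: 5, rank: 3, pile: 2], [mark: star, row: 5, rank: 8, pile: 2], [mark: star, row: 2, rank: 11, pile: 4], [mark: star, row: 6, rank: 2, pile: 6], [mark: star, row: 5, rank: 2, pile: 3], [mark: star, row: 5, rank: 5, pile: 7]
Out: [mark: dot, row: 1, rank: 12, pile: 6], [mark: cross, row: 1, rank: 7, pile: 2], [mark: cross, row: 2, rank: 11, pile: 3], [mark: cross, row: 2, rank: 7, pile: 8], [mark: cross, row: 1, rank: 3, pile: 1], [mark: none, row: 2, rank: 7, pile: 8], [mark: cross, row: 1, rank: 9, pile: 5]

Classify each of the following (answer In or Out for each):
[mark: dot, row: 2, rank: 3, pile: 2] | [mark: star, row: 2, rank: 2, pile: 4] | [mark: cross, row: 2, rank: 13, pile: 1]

All 'In' examples share one property — mark is star — and every 'Out' example lacks it.

Out, In, Out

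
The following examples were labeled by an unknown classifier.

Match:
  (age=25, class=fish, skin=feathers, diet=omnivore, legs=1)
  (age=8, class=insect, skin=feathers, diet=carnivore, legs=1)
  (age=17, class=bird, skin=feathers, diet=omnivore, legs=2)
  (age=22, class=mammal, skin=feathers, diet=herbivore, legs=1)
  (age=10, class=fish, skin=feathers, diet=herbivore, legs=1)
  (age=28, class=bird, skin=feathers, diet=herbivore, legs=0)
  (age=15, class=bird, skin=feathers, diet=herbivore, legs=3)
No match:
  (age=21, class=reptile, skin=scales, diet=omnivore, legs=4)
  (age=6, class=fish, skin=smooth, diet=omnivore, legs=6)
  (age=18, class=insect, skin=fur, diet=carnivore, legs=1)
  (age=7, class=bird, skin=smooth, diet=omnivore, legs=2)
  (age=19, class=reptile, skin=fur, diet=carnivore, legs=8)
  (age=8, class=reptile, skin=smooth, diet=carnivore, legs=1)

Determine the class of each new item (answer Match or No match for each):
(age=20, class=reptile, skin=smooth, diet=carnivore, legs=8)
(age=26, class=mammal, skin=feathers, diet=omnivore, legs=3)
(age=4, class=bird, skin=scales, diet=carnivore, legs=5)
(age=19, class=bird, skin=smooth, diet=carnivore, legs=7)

No match, Match, No match, No match

All 'Match' examples share one property — skin is feathers — and every 'No match' example lacks it.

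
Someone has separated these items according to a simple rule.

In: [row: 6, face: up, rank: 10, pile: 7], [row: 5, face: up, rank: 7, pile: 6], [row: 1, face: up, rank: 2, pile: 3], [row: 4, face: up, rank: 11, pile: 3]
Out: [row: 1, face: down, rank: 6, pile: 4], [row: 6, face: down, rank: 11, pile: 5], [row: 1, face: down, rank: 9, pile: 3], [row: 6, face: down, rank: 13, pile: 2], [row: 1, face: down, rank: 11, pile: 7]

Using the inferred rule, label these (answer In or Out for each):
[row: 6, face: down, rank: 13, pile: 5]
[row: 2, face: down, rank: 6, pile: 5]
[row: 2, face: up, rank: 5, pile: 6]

Comparing the two groups points to one rule — face is up.

Out, Out, In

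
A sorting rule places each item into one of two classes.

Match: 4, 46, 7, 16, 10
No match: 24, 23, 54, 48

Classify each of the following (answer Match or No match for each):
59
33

The distinguishing property — ≡ 1 (mod 3) — holds for all the 'Match' cases and none of the 'No match' cases.

No match, No match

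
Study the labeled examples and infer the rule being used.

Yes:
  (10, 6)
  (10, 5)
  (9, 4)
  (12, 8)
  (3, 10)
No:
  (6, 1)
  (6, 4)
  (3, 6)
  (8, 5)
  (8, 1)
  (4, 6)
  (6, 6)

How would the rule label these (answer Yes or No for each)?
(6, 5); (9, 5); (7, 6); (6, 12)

The common property of the 'Yes' items is: max ≥ 9. No 'No' item has it.
(6, 5): max 6 — does not fit, so No.
(9, 5): max 9 — fits, so Yes.
(7, 6): max 7 — does not fit, so No.
(6, 12): max 12 — fits, so Yes.

No, Yes, No, Yes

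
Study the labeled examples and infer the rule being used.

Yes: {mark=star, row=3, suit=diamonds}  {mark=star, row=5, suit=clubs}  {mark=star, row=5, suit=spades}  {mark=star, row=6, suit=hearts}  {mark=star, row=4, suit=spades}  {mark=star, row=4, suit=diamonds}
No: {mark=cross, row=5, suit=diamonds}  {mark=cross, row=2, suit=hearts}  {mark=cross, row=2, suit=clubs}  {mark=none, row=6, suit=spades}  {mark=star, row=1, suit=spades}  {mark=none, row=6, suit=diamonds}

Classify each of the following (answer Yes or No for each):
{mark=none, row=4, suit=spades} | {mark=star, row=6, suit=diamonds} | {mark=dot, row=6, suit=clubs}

No, Yes, No

The rule appears to be: mark is star AND row ≥ 2.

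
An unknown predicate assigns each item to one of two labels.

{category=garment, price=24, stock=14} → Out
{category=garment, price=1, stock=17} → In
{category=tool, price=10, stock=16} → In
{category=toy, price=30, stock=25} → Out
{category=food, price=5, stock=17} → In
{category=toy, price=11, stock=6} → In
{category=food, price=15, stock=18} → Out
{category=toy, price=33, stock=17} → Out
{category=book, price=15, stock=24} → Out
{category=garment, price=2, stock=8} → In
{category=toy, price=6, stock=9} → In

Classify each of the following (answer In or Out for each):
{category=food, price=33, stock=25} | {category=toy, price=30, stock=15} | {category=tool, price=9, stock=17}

Out, Out, In

Rule: price ≤ 11. This holds for each 'In' example and fails for each 'Out' one.
{category=food, price=33, stock=25}: price = 33, fails this test → Out.
{category=toy, price=30, stock=15}: price = 30, fails this test → Out.
{category=tool, price=9, stock=17}: price = 9, fits → In.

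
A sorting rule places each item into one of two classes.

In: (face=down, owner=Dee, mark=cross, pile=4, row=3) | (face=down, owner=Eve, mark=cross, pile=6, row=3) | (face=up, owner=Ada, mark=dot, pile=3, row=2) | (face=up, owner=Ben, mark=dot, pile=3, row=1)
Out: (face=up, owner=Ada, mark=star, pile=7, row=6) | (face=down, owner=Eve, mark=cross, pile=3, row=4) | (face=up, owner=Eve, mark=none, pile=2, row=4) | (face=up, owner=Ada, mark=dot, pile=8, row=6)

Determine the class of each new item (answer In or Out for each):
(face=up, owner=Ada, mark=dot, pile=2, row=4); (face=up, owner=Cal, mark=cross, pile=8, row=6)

The simplest hypothesis consistent with all the labels is: row ≤ 3.

Out, Out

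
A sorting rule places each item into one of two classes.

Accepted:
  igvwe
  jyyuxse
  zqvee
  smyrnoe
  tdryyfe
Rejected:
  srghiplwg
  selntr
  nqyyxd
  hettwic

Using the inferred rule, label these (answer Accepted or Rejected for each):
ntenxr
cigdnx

One predicate separates the groups cleanly: ends with 'e'.

Rejected, Rejected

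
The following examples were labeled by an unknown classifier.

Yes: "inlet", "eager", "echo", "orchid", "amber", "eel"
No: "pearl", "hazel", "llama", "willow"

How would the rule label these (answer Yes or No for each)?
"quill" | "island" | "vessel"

No, Yes, No

The classifier is using: starts with a vowel.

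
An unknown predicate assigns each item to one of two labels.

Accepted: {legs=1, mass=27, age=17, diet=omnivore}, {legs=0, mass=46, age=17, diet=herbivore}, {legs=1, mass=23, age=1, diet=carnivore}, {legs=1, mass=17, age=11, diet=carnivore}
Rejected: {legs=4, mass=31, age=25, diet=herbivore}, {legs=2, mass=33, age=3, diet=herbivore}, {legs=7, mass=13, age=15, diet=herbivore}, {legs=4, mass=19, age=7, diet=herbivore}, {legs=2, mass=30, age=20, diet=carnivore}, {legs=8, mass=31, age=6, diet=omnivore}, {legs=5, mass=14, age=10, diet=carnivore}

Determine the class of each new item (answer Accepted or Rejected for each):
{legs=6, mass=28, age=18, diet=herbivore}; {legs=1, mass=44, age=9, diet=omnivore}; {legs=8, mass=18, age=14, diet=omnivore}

The pattern is that an item is 'Accepted' exactly when: legs ≤ 1.
{legs=6, mass=28, age=18, diet=herbivore}: legs = 6 — does not fit, so Rejected.
{legs=1, mass=44, age=9, diet=omnivore}: legs = 1 — passes, so Accepted.
{legs=8, mass=18, age=14, diet=omnivore}: legs = 8 — does not fit, so Rejected.

Rejected, Accepted, Rejected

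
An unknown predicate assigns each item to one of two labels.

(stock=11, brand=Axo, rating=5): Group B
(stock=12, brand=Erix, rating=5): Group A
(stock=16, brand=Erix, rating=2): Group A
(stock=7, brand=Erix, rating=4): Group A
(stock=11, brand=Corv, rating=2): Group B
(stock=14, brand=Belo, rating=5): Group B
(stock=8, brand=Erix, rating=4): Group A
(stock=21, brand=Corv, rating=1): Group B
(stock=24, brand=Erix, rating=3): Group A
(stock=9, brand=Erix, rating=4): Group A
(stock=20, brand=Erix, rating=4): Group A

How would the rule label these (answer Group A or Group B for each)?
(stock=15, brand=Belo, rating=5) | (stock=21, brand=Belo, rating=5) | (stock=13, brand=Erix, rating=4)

The rule appears to be: brand is Erix.
(stock=15, brand=Belo, rating=5): brand is Belo, fails this test → Group B.
(stock=21, brand=Belo, rating=5): brand is Belo, fails this test → Group B.
(stock=13, brand=Erix, rating=4): brand is Erix, matches → Group A.

Group B, Group B, Group A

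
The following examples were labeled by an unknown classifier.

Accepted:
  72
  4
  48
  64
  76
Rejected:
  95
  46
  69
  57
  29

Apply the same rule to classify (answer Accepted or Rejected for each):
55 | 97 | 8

Rejected, Rejected, Accepted

Every 'Accepted' example satisfies: multiple of 4. None of the 'Rejected' examples do.
55: 55 = 4·13 + 3, does not fit → Rejected. 97: 97 = 4·24 + 1, does not fit → Rejected. 8: 8 = 4·2, qualifies → Accepted.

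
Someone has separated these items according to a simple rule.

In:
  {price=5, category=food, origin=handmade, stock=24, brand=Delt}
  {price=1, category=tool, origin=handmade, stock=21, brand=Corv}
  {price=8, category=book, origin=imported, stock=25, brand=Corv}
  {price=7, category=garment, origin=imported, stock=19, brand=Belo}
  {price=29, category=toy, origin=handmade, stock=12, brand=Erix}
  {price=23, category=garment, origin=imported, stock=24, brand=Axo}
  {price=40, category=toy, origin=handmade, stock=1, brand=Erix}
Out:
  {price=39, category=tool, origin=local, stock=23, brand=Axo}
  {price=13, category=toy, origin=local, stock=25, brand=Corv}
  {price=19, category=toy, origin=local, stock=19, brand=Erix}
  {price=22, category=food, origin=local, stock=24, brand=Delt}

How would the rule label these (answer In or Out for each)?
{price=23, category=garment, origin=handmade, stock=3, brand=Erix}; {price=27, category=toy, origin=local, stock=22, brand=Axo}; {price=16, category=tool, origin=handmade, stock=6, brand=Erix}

One predicate separates the groups cleanly: origin is not local.

In, Out, In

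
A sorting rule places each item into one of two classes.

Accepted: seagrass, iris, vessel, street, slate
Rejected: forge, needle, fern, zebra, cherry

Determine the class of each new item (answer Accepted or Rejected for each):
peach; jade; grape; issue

Rejected, Rejected, Rejected, Accepted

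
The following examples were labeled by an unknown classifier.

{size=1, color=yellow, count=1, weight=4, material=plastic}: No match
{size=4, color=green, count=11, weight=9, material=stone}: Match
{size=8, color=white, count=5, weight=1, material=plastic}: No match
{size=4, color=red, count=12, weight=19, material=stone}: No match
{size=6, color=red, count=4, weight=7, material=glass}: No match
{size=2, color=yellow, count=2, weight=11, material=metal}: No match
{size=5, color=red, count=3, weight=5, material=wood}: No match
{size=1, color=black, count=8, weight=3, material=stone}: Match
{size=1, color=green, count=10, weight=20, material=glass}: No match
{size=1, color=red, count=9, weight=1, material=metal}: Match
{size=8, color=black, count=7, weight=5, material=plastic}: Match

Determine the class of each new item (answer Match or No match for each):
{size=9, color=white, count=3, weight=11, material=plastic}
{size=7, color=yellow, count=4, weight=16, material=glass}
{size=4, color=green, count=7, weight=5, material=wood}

No match, No match, Match

'Match' ⟺ weight ≤ 9 AND count ≥ 7.
{size=9, color=white, count=3, weight=11, material=plastic} — weight = 11, count = 3, hence No match.
{size=7, color=yellow, count=4, weight=16, material=glass} — weight = 16, count = 4, hence No match.
{size=4, color=green, count=7, weight=5, material=wood} — weight = 5, count = 7, hence Match.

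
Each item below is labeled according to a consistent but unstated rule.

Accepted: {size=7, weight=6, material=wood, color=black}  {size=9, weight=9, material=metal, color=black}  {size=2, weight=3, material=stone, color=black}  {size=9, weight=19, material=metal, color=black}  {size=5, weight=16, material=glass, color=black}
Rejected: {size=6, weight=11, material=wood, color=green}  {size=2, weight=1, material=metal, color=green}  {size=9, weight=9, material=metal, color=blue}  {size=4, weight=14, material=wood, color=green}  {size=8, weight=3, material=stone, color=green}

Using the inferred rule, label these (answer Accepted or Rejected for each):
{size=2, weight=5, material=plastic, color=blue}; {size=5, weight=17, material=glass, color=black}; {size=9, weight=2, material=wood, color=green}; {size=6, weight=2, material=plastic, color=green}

'Accepted' ⟺ color is black.

Rejected, Accepted, Rejected, Rejected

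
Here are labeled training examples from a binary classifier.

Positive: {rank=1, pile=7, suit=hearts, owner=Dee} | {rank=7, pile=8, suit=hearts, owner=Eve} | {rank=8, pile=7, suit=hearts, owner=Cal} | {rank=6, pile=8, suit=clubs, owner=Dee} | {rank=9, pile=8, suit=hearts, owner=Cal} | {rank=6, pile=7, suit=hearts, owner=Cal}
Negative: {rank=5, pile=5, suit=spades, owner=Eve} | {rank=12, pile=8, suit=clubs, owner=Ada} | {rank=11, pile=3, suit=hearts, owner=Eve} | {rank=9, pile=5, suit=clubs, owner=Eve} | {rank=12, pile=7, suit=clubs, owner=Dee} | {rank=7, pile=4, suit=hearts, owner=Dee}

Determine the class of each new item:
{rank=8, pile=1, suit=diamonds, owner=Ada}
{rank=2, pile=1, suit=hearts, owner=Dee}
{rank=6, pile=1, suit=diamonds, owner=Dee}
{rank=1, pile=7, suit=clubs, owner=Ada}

Negative, Negative, Negative, Positive

'Positive' ⟺ rank ≤ 9 AND pile ≥ 7.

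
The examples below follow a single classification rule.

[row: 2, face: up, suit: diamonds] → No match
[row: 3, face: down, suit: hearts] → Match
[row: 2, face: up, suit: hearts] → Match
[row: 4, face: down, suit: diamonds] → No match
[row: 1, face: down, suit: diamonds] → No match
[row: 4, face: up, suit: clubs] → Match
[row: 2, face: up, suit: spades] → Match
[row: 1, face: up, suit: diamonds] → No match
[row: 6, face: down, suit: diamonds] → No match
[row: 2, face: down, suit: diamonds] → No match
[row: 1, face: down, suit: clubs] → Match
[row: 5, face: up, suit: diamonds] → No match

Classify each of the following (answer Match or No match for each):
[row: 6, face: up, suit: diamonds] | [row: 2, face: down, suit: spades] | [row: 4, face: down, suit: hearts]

No match, Match, Match

The rule appears to be: suit is not diamonds.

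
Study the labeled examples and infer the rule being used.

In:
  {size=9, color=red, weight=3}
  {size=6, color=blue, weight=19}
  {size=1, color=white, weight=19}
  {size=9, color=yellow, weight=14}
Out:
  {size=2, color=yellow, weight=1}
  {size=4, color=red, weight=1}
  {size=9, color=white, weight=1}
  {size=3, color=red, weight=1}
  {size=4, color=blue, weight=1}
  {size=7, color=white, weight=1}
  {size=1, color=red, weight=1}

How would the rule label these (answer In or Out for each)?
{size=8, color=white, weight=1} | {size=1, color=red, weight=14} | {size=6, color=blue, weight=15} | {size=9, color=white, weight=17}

Out, In, In, In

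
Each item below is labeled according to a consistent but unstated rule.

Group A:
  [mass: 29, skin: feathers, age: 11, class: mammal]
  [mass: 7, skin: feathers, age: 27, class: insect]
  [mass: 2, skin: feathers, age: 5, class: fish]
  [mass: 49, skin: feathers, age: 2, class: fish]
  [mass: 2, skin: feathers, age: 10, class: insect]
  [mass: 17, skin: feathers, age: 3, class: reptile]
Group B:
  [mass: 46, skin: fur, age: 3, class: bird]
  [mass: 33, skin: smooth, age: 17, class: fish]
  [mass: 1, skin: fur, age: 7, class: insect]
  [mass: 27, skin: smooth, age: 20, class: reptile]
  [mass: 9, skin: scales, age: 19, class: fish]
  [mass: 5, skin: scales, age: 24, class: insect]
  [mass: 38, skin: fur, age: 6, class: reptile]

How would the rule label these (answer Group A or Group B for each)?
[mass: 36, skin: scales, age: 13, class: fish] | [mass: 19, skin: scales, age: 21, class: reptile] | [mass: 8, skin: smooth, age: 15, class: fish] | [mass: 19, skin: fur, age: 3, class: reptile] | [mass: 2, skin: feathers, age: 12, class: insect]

Every 'Group A' example satisfies: skin is feathers. None of the 'Group B' examples do.
[mass: 36, skin: scales, age: 13, class: fish] — skin is scales, hence Group B.
[mass: 19, skin: scales, age: 21, class: reptile] — skin is scales, hence Group B.
[mass: 8, skin: smooth, age: 15, class: fish] — skin is smooth, hence Group B.
[mass: 19, skin: fur, age: 3, class: reptile] — skin is fur, hence Group B.
[mass: 2, skin: feathers, age: 12, class: insect] — skin is feathers, hence Group A.

Group B, Group B, Group B, Group B, Group A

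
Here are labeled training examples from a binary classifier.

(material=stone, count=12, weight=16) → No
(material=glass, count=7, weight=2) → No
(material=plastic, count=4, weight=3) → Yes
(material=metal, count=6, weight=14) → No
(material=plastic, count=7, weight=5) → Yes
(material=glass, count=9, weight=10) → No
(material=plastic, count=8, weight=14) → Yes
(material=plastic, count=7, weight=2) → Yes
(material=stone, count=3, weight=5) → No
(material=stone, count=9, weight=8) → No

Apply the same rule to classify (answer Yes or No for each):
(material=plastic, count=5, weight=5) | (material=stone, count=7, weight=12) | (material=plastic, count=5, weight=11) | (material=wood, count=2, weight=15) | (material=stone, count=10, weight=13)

Yes, No, Yes, No, No

Comparing the two groups points to one rule — material is plastic.
(material=plastic, count=5, weight=5): Yes (material is plastic). (material=stone, count=7, weight=12): No (material is stone). (material=plastic, count=5, weight=11): Yes (material is plastic). (material=wood, count=2, weight=15): No (material is wood). (material=stone, count=10, weight=13): No (material is stone).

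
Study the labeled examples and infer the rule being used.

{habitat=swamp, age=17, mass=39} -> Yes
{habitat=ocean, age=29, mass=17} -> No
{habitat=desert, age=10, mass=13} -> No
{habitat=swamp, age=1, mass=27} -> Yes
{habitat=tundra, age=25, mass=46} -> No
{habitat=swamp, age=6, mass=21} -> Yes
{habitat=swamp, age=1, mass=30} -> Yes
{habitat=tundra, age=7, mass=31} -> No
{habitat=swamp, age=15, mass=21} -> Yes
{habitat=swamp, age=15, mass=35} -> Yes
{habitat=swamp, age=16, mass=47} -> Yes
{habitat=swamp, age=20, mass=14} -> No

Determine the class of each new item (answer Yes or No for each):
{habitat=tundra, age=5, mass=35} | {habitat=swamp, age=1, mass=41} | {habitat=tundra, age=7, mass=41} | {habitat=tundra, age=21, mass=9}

The classifier is using: habitat is swamp AND age ≤ 17.
{habitat=tundra, age=5, mass=35} — habitat is tundra, age = 5, hence No.
{habitat=swamp, age=1, mass=41} — habitat is swamp, age = 1, hence Yes.
{habitat=tundra, age=7, mass=41} — habitat is tundra, age = 7, hence No.
{habitat=tundra, age=21, mass=9} — habitat is tundra, age = 21, hence No.

No, Yes, No, No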